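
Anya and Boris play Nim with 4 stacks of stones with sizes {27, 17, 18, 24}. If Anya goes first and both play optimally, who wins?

Boris wins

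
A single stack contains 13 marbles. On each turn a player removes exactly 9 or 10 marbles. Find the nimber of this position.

Compute g(0), g(1), … for moves {9, 10}:
g(0) = mex{} = 0
g(1) = mex{} = 0
g(2) = mex{} = 0
g(3) = mex{} = 0
g(4) = mex{} = 0
g(5) = mex{} = 0
g(6) = mex{} = 0
g(7) = mex{} = 0
g(8) = mex{} = 0
g(9) = mex{0} = 1
g(10) = mex{0} = 1
g(11) = mex{0} = 1
g(12) = mex{0} = 1
g(13) = mex{0} = 1
So g(13) = 1.

1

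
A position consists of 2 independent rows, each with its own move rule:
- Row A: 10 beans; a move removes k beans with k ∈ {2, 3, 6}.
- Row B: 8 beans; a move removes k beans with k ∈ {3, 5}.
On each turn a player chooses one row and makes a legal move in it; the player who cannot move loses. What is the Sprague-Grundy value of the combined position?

For row A, compute g(0), g(1), … with moves {2, 3, 6}:
g(0) = mex{} = 0
g(1) = mex{} = 0
g(2) = mex{0} = 1
g(3) = mex{0} = 1
g(4) = mex{0,1} = 2
g(5) = mex{1} = 0
g(6) = mex{0,1,2} = 3
g(7) = mex{0,2} = 1
g(8) = mex{0,1,3} = 2
g(9) = mex{1,3} = 0
g(10) = mex{1,2} = 0
So g(10) = 0.
For row B, compute g(0), g(1), … with moves {3, 5}:
k:     0  1  2  3  4  5  6  7  8
g(k):  0  0  0  1  1  1  2  2  0
So g(8) = 0.
By the Sprague-Grundy theorem, the Grundy value of a sum of independent games is the XOR of the component values.
Combined value = 0 XOR 0 = 0.

0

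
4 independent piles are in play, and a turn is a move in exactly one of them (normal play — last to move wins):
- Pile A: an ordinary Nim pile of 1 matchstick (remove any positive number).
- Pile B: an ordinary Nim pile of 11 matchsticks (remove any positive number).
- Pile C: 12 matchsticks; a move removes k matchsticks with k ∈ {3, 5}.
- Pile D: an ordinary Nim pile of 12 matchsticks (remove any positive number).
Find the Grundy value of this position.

Pile A is a plain Nim pile of size 1, so its Grundy value is 1.
Pile B is a plain Nim pile of size 11, so its Grundy value is 11.
For pile C, compute g(0), g(1), … with moves {3, 5}:
g(0) = mex{} = 0
g(1) = mex{} = 0
g(2) = mex{} = 0
g(3) = mex{0} = 1
g(4) = mex{0} = 1
g(5) = mex{0} = 1
g(6) = mex{0,1} = 2
g(7) = mex{0,1} = 2
g(8) = mex{1} = 0
g(9) = mex{1,2} = 0
g(10) = mex{1,2} = 0
g(11) = mex{0,2} = 1
g(12) = mex{0,2} = 1
So g(12) = 1.
Pile D is a plain Nim pile of size 12, so its Grundy value is 12.
The value of a disjunctive sum is the nim-sum of the parts.
Combined value = 1 ⊕ 11 ⊕ 1 ⊕ 12 = 7.

7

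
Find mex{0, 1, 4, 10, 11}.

2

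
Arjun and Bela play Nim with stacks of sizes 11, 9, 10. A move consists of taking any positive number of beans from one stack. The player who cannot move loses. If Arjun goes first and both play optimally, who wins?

Arjun wins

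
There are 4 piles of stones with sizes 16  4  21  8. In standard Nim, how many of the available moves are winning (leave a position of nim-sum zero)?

Compute the nim-sum pairwise:
16 XOR 4 = 20
20 XOR 21 = 1
1 XOR 8 = 9
The overall nim-sum is X = 9. A pile of size p has a winning move iff p XOR X < p (reduce it to p XOR X).
  16: 16 XOR 9 = 25 ≥ 16 — no move.
  4: 4 XOR 9 = 13 ≥ 4 — no move.
  21: 21 XOR 9 = 28 ≥ 21 — no move.
  8: 8 XOR 9 = 1 < 8 — winning move (to 1).
That gives 1 winning move.

1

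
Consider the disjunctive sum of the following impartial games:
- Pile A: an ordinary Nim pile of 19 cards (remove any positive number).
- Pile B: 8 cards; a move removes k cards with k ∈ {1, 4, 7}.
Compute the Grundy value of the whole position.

19

Pile A is a plain Nim pile of size 19, so its Grundy value is 19.
For pile B, compute g(0), g(1), … with moves {1, 4, 7}:
g(0) = mex{} = 0
g(1) = mex{0} = 1
g(2) = mex{1} = 0
g(3) = mex{0} = 1
g(4) = mex{0,1} = 2
g(5) = mex{1,2} = 0
g(6) = mex{0} = 1
g(7) = mex{0,1} = 2
g(8) = mex{1,2} = 0
So g(8) = 0.
By the Sprague-Grundy theorem, the Grundy value of a sum of independent games is the XOR of the component values.
Combined value = 19 ⊕ 0 = 19.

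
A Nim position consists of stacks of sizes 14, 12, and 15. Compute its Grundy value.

Compute the nim-sum pairwise:
14 ^ 12 = 2
2 ^ 15 = 13

13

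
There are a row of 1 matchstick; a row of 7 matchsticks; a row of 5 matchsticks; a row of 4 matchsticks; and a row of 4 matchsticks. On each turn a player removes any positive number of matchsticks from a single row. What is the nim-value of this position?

Nim-sum: 1 ⊕ 7 ⊕ 5 ⊕ 4 ⊕ 4 = 3.

3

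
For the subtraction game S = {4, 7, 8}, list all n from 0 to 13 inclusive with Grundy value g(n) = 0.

0, 1, 2, 3, 12, 13

Grundy values for subtraction set {4, 7, 8}:
g(0) = mex{} = 0
g(1) = mex{} = 0
g(2) = mex{} = 0
g(3) = mex{} = 0
g(4) = mex{0} = 1
g(5) = mex{0} = 1
g(6) = mex{0} = 1
g(7) = mex{0} = 1
g(8) = mex{0,1} = 2
g(9) = mex{0,1} = 2
g(10) = mex{0,1} = 2
g(11) = mex{0,1} = 2
g(12) = mex{1,2} = 0
g(13) = mex{1,2} = 0
The P-positions (g = 0) in 0..13 are 0, 1, 2, 3, 12, 13.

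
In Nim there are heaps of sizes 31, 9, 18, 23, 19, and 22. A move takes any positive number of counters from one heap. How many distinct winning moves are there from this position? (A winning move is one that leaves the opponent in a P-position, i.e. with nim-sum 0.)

Nim-sum: 31 XOR 9 XOR 18 XOR 23 XOR 19 XOR 22 = 22.
The overall nim-sum is X = 22. A heap of size p has a winning move iff p XOR X < p (reduce it to p XOR X).
  31: 31 XOR 22 = 9 < 31 — winning move (to 9).
  9: 9 XOR 22 = 31 ≥ 9 — no move.
  18: 18 XOR 22 = 4 < 18 — winning move (to 4).
  23: 23 XOR 22 = 1 < 23 — winning move (to 1).
  19: 19 XOR 22 = 5 < 19 — winning move (to 5).
  22: 22 XOR 22 = 0 < 22 — winning move (to 0).
That gives 5 winning moves.

5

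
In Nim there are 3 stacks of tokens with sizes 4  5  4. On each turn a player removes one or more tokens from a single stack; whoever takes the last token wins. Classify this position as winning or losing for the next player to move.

Winning position

In binary:
  100  (4)
  101  (5)
  100  (4)
  ---
  101  (5)
The nim-sum is 5 ≠ 0, so this is an N-position: the player to move can win.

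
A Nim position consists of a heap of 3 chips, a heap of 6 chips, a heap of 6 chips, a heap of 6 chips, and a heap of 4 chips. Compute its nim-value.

Nim-sum: 3 ^ 6 ^ 6 ^ 6 ^ 4 = 1.

1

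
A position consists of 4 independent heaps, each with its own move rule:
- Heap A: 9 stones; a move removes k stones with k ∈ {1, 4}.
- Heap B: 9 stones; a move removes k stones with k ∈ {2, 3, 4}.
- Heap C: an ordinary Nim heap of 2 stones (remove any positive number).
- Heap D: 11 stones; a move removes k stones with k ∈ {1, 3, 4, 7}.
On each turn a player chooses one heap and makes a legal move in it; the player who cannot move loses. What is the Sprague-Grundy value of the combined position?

0

Grundy values for heap A (subtraction set {1, 4}):
g(0) = mex{} = 0
g(1) = mex{0} = 1
g(2) = mex{1} = 0
g(3) = mex{0} = 1
g(4) = mex{0,1} = 2
g(5) = mex{1,2} = 0
g(6) = mex{0} = 1
g(7) = mex{1} = 0
g(8) = mex{0,2} = 1
g(9) = mex{0,1} = 2
So g(9) = 2.
For heap B, compute g(0), g(1), … with moves {2, 3, 4}:
k:     0  1  2  3  4  5  6  7  8  9
g(k):  0  0  1  1  2  2  0  0  1  1
So g(9) = 1.
Heap C is a plain Nim heap of size 2, so its Grundy value is 2.
Build the Grundy sequence for heap D with g(k) = mex{g(k−s) : s ∈ {1, 3, 4, 7}, s ≤ k}:
k:     0  1  2  3  4  5  6  7  8  9 10 11
g(k):  0  1  0  1  2  3  2  3  0  1  0  1
So g(11) = 1.
The value of a disjunctive sum is the nim-sum of the parts.
Combined value = 2 XOR 1 XOR 2 XOR 1 = 0.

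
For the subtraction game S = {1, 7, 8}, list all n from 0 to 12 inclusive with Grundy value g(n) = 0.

Compute g(0), g(1), … for moves {1, 7, 8}:
k:     0  1  2  3  4  5  6  7  8  9 10 11 12
g(k):  0  1  0  1  0  1  0  1  2  3  2  3  2
The P-positions (g = 0) in 0..12 are 0, 2, 4, 6.

0, 2, 4, 6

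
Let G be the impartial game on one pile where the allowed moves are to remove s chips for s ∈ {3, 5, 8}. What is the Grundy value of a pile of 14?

1

Build the Grundy sequence with g(k) = mex{g(k−s) : s ∈ {3, 5, 8}, s ≤ k}:
g(0) = mex{} = 0
g(1) = mex{} = 0
g(2) = mex{} = 0
g(3) = mex{0} = 1
g(4) = mex{0} = 1
g(5) = mex{0} = 1
g(6) = mex{0,1} = 2
g(7) = mex{0,1} = 2
g(8) = mex{0,1} = 2
g(9) = mex{0,1,2} = 3
g(10) = mex{0,1,2} = 3
g(11) = mex{1,2} = 0
g(12) = mex{1,2,3} = 0
g(13) = mex{1,2,3} = 0
g(14) = mex{0,2,3} = 1
So g(14) = 1.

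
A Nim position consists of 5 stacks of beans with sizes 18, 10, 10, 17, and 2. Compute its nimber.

Write each in binary and XOR column by column:
  10010  (18)
  01010  (10)
  01010  (10)
  10001  (17)
  00010  (2)
  -----
  00001  (1)

1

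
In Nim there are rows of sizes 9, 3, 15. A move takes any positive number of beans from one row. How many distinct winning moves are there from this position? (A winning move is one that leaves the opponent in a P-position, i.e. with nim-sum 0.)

Compute the nim-sum pairwise:
9 XOR 3 = 10
10 XOR 15 = 5
The overall nim-sum is X = 5. A row of size p has a winning move iff p XOR X < p (reduce it to p XOR X).
  9: 9 XOR 5 = 12 ≥ 9 — no move.
  3: 3 XOR 5 = 6 ≥ 3 — no move.
  15: 15 XOR 5 = 10 < 15 — winning move (to 10).
That gives 1 winning move.

1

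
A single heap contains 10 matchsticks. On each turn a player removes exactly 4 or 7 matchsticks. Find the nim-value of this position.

Compute g(0), g(1), … for moves {4, 7}:
k:     0  1  2  3  4  5  6  7  8  9 10
g(k):  0  0  0  0  1  1  1  1  2  2  2
So g(10) = 2.

2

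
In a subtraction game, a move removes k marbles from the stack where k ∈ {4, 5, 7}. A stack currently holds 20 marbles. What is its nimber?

Compute g(0), g(1), … for moves {4, 5, 7}:
k:     0  1  2  3  4  5  6  7  8  9 10 11 12 13 14 15 16 17 18 19 20
g(k):  0  0  0  0  1  1  1  1  2  2  2  0  0  0  0  1  1  1  1  2  2
So g(20) = 2.

2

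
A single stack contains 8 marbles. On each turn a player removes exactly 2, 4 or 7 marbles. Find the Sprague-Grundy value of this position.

Grundy values for subtraction set {2, 4, 7}:
k:     0  1  2  3  4  5  6  7  8
g(k):  0  0  1  1  2  2  0  3  1
So g(8) = 1.

1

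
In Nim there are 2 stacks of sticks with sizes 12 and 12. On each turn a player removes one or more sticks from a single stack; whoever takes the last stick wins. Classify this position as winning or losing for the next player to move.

Compute the nim-sum pairwise:
12 XOR 12 = 0
The nim-sum is 0, so this is a P-position: the player to move is in a losing position under optimal play.

Losing position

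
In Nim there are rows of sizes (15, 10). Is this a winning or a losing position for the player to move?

In binary:
  1111  (15)
  1010  (10)
  ----
  0101  (5)
The nim-sum is 5 ≠ 0, so this is an N-position: the player to move can win.

Winning position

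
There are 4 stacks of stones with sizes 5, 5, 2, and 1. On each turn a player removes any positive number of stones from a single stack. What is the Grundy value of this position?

3

Compute the nim-sum pairwise:
5 ^ 5 = 0
0 ^ 2 = 2
2 ^ 1 = 3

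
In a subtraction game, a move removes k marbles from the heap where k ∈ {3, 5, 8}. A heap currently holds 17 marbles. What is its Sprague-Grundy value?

2

Compute g(0), g(1), … for moves {3, 5, 8}:
k:     0  1  2  3  4  5  6  7  8  9 10 11 12 13 14 15 16 17
g(k):  0  0  0  1  1  1  2  2  2  3  3  0  0  0  1  1  1  2
So g(17) = 2.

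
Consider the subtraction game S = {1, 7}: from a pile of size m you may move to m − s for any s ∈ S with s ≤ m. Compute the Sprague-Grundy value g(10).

Grundy values for subtraction set {1, 7}:
g(0) = mex{} = 0
g(1) = mex{0} = 1
g(2) = mex{1} = 0
g(3) = mex{0} = 1
g(4) = mex{1} = 0
g(5) = mex{0} = 1
g(6) = mex{1} = 0
g(7) = mex{0} = 1
g(8) = mex{1} = 0
g(9) = mex{0} = 1
g(10) = mex{1} = 0
So g(10) = 0.

0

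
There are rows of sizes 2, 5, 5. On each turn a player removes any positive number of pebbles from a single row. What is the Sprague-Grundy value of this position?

Compute the nim-sum pairwise:
2 ^ 5 = 7
7 ^ 5 = 2

2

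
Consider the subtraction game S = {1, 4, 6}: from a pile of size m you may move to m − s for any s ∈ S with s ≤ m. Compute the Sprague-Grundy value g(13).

Grundy values for subtraction set {1, 4, 6}:
k:     0  1  2  3  4  5  6  7  8  9 10 11 12 13
g(k):  0  1  0  1  2  0  1  0  1  2  0  1  0  1
So g(13) = 1.

1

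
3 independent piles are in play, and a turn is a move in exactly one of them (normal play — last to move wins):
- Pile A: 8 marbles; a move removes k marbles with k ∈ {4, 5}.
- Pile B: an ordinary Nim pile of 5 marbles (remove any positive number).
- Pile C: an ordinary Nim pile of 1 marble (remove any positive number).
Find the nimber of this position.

Grundy values for pile A (subtraction set {4, 5}):
k:     0  1  2  3  4  5  6  7  8
g(k):  0  0  0  0  1  1  1  1  2
So g(8) = 2.
Pile B is a plain Nim pile of size 5, so its Grundy value is 5.
Pile C is a plain Nim pile of size 1, so its Grundy value is 1.
By the Sprague-Grundy theorem, the Grundy value of a sum of independent games is the XOR of the component values.
Combined value = 2 XOR 5 XOR 1 = 6.

6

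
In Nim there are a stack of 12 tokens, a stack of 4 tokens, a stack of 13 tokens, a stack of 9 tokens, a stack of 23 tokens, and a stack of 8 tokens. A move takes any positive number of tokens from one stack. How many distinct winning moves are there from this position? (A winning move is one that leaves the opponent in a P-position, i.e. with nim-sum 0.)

1

Compute the nim-sum pairwise:
12 XOR 4 = 8
8 XOR 13 = 5
5 XOR 9 = 12
12 XOR 23 = 27
27 XOR 8 = 19
The overall nim-sum is X = 19. A stack of size p has a winning move iff p XOR X < p (reduce it to p XOR X).
  12: 12 XOR 19 = 31 ≥ 12 — no move.
  4: 4 XOR 19 = 23 ≥ 4 — no move.
  13: 13 XOR 19 = 30 ≥ 13 — no move.
  9: 9 XOR 19 = 26 ≥ 9 — no move.
  23: 23 XOR 19 = 4 < 23 — winning move (to 4).
  8: 8 XOR 19 = 27 ≥ 8 — no move.
That gives 1 winning move.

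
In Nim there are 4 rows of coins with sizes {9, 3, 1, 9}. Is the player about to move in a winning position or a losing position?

Winning position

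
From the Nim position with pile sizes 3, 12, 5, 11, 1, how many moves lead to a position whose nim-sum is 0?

0

Write each in binary and XOR column by column:
  0011  (3)
  1100  (12)
  0101  (5)
  1011  (11)
  0001  (1)
  ----
  0000  (0)
The nim-sum is already 0, so every move leaves a nonzero nim-sum — there are no winning moves.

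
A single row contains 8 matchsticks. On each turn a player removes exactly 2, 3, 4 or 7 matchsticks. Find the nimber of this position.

Build the Grundy sequence with g(k) = mex{g(k−s) : s ∈ {2, 3, 4, 7}, s ≤ k}:
k:     0  1  2  3  4  5  6  7  8
g(k):  0  0  1  1  2  2  0  3  1
So g(8) = 1.

1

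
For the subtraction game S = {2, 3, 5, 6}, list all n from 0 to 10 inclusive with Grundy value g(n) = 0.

0, 1, 8, 9

Compute g(0), g(1), … for moves {2, 3, 5, 6}:
k:     0  1  2  3  4  5  6  7  8  9 10
g(k):  0  0  1  1  2  2  3  3  0  0  1
The P-positions (g = 0) in 0..10 are 0, 1, 8, 9.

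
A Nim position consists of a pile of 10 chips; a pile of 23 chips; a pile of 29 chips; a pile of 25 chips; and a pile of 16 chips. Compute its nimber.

9

Compute the nim-sum pairwise:
10 ⊕ 23 = 29
29 ⊕ 29 = 0
0 ⊕ 25 = 25
25 ⊕ 16 = 9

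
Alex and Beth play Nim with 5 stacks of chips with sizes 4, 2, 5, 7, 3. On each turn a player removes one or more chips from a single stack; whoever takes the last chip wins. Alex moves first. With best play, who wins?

Alex wins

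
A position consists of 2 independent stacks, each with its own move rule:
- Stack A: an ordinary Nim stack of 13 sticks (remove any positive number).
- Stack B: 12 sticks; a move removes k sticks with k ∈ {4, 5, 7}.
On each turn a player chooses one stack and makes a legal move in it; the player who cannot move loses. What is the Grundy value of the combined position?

Stack A is a plain Nim stack of size 13, so its Grundy value is 13.
Grundy values for stack B (subtraction set {4, 5, 7}):
k:     0  1  2  3  4  5  6  7  8  9 10 11 12
g(k):  0  0  0  0  1  1  1  1  2  2  2  0  0
So g(12) = 0.
The value of a disjunctive sum is the nim-sum of the parts.
Combined value = 13 ⊕ 0 = 13.

13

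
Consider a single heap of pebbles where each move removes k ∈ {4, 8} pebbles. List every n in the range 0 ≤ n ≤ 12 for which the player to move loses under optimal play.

0, 1, 2, 3, 12

Compute g(0), g(1), … for moves {4, 8}:
g(0) = mex{} = 0
g(1) = mex{} = 0
g(2) = mex{} = 0
g(3) = mex{} = 0
g(4) = mex{0} = 1
g(5) = mex{0} = 1
g(6) = mex{0} = 1
g(7) = mex{0} = 1
g(8) = mex{0,1} = 2
g(9) = mex{0,1} = 2
g(10) = mex{0,1} = 2
g(11) = mex{0,1} = 2
g(12) = mex{1,2} = 0
The P-positions (g = 0) in 0..12 are 0, 1, 2, 3, 12.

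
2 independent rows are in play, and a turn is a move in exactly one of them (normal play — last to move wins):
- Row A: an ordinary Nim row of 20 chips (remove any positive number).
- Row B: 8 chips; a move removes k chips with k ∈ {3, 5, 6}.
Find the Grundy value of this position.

22

Row A is a plain Nim row of size 20, so its Grundy value is 20.
Build the Grundy sequence for row B with g(k) = mex{g(k−s) : s ∈ {3, 5, 6}, s ≤ k}:
g(0) = mex{} = 0
g(1) = mex{} = 0
g(2) = mex{} = 0
g(3) = mex{0} = 1
g(4) = mex{0} = 1
g(5) = mex{0} = 1
g(6) = mex{0,1} = 2
g(7) = mex{0,1} = 2
g(8) = mex{0,1} = 2
So g(8) = 2.
The value of a disjunctive sum is the nim-sum of the parts.
Combined value = 20 XOR 2 = 22.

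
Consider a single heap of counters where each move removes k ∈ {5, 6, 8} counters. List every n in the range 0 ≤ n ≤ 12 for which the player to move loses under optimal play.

0, 1, 2, 3, 4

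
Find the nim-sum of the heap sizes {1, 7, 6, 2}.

2

In binary:
  001  (1)
  111  (7)
  110  (6)
  010  (2)
  ---
  010  (2)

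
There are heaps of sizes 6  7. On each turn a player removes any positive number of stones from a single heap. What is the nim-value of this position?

1

Bitwise XOR of the heap sizes:
  110  (6)
  111  (7)
  ---
  001  (1)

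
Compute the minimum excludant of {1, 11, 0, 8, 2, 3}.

4

The values 0, 1, 2, 3 are all present; 4 is the first non-negative integer missing from the set.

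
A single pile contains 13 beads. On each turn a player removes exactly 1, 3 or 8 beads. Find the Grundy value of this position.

Grundy values for subtraction set {1, 3, 8}:
k:     0  1  2  3  4  5  6  7  8  9 10 11 12 13
g(k):  0  1  0  1  0  1  0  1  2  3  2  0  1  0
So g(13) = 0.

0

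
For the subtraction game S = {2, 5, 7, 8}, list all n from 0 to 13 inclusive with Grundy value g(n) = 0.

Compute g(0), g(1), … for moves {2, 5, 7, 8}:
g(0) = mex{} = 0
g(1) = mex{} = 0
g(2) = mex{0} = 1
g(3) = mex{0} = 1
g(4) = mex{1} = 0
g(5) = mex{0,1} = 2
g(6) = mex{0} = 1
g(7) = mex{0,1,2} = 3
g(8) = mex{0,1} = 2
g(9) = mex{0,1,3} = 2
g(10) = mex{1,2} = 0
g(11) = mex{0,1,2} = 3
g(12) = mex{0,2,3} = 1
g(13) = mex{1,2,3} = 0
The P-positions (g = 0) in 0..13 are 0, 1, 4, 10, 13.

0, 1, 4, 10, 13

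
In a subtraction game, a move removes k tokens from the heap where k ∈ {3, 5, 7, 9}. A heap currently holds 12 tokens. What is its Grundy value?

0

Build the Grundy sequence with g(k) = mex{g(k−s) : s ∈ {3, 5, 7, 9}, s ≤ k}:
g(0) = mex{} = 0
g(1) = mex{} = 0
g(2) = mex{} = 0
g(3) = mex{0} = 1
g(4) = mex{0} = 1
g(5) = mex{0} = 1
g(6) = mex{0,1} = 2
g(7) = mex{0,1} = 2
g(8) = mex{0,1} = 2
g(9) = mex{0,1,2} = 3
g(10) = mex{0,1,2} = 3
g(11) = mex{0,1,2} = 3
g(12) = mex{1,2,3} = 0
So g(12) = 0.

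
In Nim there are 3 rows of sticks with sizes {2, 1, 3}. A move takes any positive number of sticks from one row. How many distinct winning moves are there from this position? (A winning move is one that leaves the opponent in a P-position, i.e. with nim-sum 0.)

Compute the nim-sum pairwise:
2 ^ 1 = 3
3 ^ 3 = 0
The nim-sum is already 0, so every move leaves a nonzero nim-sum — there are no winning moves.

0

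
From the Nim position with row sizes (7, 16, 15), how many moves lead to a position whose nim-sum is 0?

Nim-sum: 7 XOR 16 XOR 15 = 24.
The overall nim-sum is X = 24. A row of size p has a winning move iff p XOR X < p (reduce it to p XOR X).
  7: 7 XOR 24 = 31 ≥ 7 — no move.
  16: 16 XOR 24 = 8 < 16 — winning move (to 8).
  15: 15 XOR 24 = 23 ≥ 15 — no move.
That gives 1 winning move.

1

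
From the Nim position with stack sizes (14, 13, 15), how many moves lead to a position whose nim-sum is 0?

3

In binary:
  1110  (14)
  1101  (13)
  1111  (15)
  ----
  1100  (12)
The overall nim-sum is X = 12. A stack of size p has a winning move iff p XOR X < p (reduce it to p XOR X).
  14: 14 XOR 12 = 2 < 14 — winning move (to 2).
  13: 13 XOR 12 = 1 < 13 — winning move (to 1).
  15: 15 XOR 12 = 3 < 15 — winning move (to 3).
That gives 3 winning moves.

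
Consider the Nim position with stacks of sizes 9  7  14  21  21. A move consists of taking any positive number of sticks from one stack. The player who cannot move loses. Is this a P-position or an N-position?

P-position

Nim-sum: 9 XOR 7 XOR 14 XOR 21 XOR 21 = 0.
The nim-sum is 0, so this is a P-position: the player to move is in a losing position under optimal play.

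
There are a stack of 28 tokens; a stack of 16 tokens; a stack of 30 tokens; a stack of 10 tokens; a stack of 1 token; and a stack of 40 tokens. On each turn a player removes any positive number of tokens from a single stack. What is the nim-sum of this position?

49

Bitwise XOR of the heap sizes:
  011100  (28)
  010000  (16)
  011110  (30)
  001010  (10)
  000001  (1)
  101000  (40)
  ------
  110001  (49)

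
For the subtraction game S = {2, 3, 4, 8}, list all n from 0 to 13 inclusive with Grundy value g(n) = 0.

Compute g(0), g(1), … for moves {2, 3, 4, 8}:
k:     0  1  2  3  4  5  6  7  8  9 10 11 12 13
g(k):  0  0  1  1  2  2  0  0  1  1  2  2  0  0
The P-positions (g = 0) in 0..13 are 0, 1, 6, 7, 12, 13.

0, 1, 6, 7, 12, 13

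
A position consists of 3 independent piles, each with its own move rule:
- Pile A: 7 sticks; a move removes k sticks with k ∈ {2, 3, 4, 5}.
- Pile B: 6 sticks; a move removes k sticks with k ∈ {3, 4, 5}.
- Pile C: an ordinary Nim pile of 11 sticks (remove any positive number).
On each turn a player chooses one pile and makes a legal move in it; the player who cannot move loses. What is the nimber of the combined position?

9

Build the Grundy sequence for pile A with g(k) = mex{g(k−s) : s ∈ {2, 3, 4, 5}, s ≤ k}:
k:     0  1  2  3  4  5  6  7
g(k):  0  0  1  1  2  2  3  0
So g(7) = 0.
Grundy values for pile B (subtraction set {3, 4, 5}):
k:     0  1  2  3  4  5  6
g(k):  0  0  0  1  1  1  2
So g(6) = 2.
Pile C is a plain Nim pile of size 11, so its Grundy value is 11.
The value of a disjunctive sum is the nim-sum of the parts.
Combined value = 0 XOR 2 XOR 11 = 9.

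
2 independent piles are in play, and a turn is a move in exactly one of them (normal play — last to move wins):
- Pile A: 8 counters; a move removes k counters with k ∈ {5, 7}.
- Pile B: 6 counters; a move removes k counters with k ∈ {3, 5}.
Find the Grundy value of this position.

3

Grundy values for pile A (subtraction set {5, 7}):
g(0) = mex{} = 0
g(1) = mex{} = 0
g(2) = mex{} = 0
g(3) = mex{} = 0
g(4) = mex{} = 0
g(5) = mex{0} = 1
g(6) = mex{0} = 1
g(7) = mex{0} = 1
g(8) = mex{0} = 1
So g(8) = 1.
For pile B, compute g(0), g(1), … with moves {3, 5}:
g(0) = mex{} = 0
g(1) = mex{} = 0
g(2) = mex{} = 0
g(3) = mex{0} = 1
g(4) = mex{0} = 1
g(5) = mex{0} = 1
g(6) = mex{0,1} = 2
So g(6) = 2.
By the Sprague-Grundy theorem, the Grundy value of a sum of independent games is the XOR of the component values.
Combined value = 1 XOR 2 = 3.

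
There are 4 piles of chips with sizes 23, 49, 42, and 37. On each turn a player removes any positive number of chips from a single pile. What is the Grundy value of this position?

41

Nim-sum: 23 XOR 49 XOR 42 XOR 37 = 41.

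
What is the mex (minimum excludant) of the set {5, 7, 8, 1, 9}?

0

0 is not in the set, so the mex is 0.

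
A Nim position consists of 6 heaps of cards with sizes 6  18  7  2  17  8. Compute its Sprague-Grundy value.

8

Write each in binary and XOR column by column:
  00110  (6)
  10010  (18)
  00111  (7)
  00010  (2)
  10001  (17)
  01000  (8)
  -----
  01000  (8)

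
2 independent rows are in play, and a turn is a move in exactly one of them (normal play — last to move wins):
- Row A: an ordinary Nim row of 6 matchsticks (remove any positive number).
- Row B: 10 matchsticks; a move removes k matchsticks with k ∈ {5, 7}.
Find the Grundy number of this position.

Row A is a plain Nim row of size 6, so its Grundy value is 6.
For row B, compute g(0), g(1), … with moves {5, 7}:
g(0) = mex{} = 0
g(1) = mex{} = 0
g(2) = mex{} = 0
g(3) = mex{} = 0
g(4) = mex{} = 0
g(5) = mex{0} = 1
g(6) = mex{0} = 1
g(7) = mex{0} = 1
g(8) = mex{0} = 1
g(9) = mex{0} = 1
g(10) = mex{0,1} = 2
So g(10) = 2.
The value of a disjunctive sum is the nim-sum of the parts.
Combined value = 6 XOR 2 = 4.

4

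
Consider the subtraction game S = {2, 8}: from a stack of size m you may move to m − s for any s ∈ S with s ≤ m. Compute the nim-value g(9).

2

Compute g(0), g(1), … for moves {2, 8}:
g(0) = mex{} = 0
g(1) = mex{} = 0
g(2) = mex{0} = 1
g(3) = mex{0} = 1
g(4) = mex{1} = 0
g(5) = mex{1} = 0
g(6) = mex{0} = 1
g(7) = mex{0} = 1
g(8) = mex{0,1} = 2
g(9) = mex{0,1} = 2
So g(9) = 2.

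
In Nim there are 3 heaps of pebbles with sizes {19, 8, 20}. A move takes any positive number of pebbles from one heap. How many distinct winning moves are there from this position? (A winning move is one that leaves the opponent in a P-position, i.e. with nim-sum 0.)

1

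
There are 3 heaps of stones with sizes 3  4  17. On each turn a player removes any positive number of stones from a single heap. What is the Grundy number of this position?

22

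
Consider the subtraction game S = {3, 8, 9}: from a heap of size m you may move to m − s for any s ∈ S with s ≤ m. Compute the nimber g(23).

0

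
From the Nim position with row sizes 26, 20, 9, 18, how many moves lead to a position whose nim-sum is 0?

In binary:
  11010  (26)
  10100  (20)
  01001  (9)
  10010  (18)
  -----
  10101  (21)
The overall nim-sum is X = 21. A row of size p has a winning move iff p XOR X < p (reduce it to p XOR X).
  26: 26 XOR 21 = 15 < 26 — winning move (to 15).
  20: 20 XOR 21 = 1 < 20 — winning move (to 1).
  9: 9 XOR 21 = 28 ≥ 9 — no move.
  18: 18 XOR 21 = 7 < 18 — winning move (to 7).
That gives 3 winning moves.

3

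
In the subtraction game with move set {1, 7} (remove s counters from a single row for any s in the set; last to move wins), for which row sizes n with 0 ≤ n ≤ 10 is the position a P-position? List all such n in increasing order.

Grundy values for subtraction set {1, 7}:
g(0) = mex{} = 0
g(1) = mex{0} = 1
g(2) = mex{1} = 0
g(3) = mex{0} = 1
g(4) = mex{1} = 0
g(5) = mex{0} = 1
g(6) = mex{1} = 0
g(7) = mex{0} = 1
g(8) = mex{1} = 0
g(9) = mex{0} = 1
g(10) = mex{1} = 0
The P-positions (g = 0) in 0..10 are 0, 2, 4, 6, 8, 10.

0, 2, 4, 6, 8, 10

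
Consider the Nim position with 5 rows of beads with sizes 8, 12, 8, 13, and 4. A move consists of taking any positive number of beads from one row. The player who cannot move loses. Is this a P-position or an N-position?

Nim-sum: 8 ^ 12 ^ 8 ^ 13 ^ 4 = 5.
The nim-sum is 5 ≠ 0, so this is an N-position: the player to move can win.

N-position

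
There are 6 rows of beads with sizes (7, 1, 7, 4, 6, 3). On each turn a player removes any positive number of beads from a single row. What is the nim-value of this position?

Nim-sum: 7 ^ 1 ^ 7 ^ 4 ^ 6 ^ 3 = 0.

0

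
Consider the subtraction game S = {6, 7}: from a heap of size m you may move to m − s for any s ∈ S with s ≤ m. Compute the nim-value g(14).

0

Build the Grundy sequence with g(k) = mex{g(k−s) : s ∈ {6, 7}, s ≤ k}:
k:     0  1  2  3  4  5  6  7  8  9 10 11 12 13 14
g(k):  0  0  0  0  0  0  1  1  1  1  1  1  2  0  0
So g(14) = 0.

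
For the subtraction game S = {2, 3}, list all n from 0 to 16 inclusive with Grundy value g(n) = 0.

0, 1, 5, 6, 10, 11, 15, 16

Build the Grundy sequence with g(k) = mex{g(k−s) : s ∈ {2, 3}, s ≤ k}:
k:     0  1  2  3  4  5  6  7  8  9 10 11 12 13 14 15 16
g(k):  0  0  1  1  2  0  0  1  1  2  0  0  1  1  2  0  0
The P-positions (g = 0) in 0..16 are 0, 1, 5, 6, 10, 11, 15, 16.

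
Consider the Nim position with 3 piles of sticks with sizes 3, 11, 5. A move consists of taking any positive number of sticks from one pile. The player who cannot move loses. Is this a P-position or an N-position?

Write each in binary and XOR column by column:
  0011  (3)
  1011  (11)
  0101  (5)
  ----
  1101  (13)
The nim-sum is 13 ≠ 0, so this is an N-position: the player to move can win.

N-position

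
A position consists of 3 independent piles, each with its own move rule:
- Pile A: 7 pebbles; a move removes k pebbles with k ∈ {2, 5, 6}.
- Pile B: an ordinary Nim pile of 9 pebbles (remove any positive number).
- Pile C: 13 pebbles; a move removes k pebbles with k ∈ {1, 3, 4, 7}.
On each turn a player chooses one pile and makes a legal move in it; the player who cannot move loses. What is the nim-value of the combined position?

For pile A, compute g(0), g(1), … with moves {2, 5, 6}:
g(0) = mex{} = 0
g(1) = mex{} = 0
g(2) = mex{0} = 1
g(3) = mex{0} = 1
g(4) = mex{1} = 0
g(5) = mex{0,1} = 2
g(6) = mex{0} = 1
g(7) = mex{0,1,2} = 3
So g(7) = 3.
Pile B is a plain Nim pile of size 9, so its Grundy value is 9.
Grundy values for pile C (subtraction set {1, 3, 4, 7}):
g(0) = mex{} = 0
g(1) = mex{0} = 1
g(2) = mex{1} = 0
g(3) = mex{0} = 1
g(4) = mex{0,1} = 2
g(5) = mex{0,1,2} = 3
g(6) = mex{0,1,3} = 2
g(7) = mex{0,1,2} = 3
g(8) = mex{1,2,3} = 0
g(9) = mex{0,2,3} = 1
g(10) = mex{1,2,3} = 0
g(11) = mex{0,2,3} = 1
g(12) = mex{0,1,3} = 2
g(13) = mex{0,1,2} = 3
So g(13) = 3.
The value of a disjunctive sum is the nim-sum of the parts.
Combined value = 3 ⊕ 9 ⊕ 3 = 9.

9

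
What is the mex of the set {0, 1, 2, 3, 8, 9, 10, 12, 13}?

4

The values 0, 1, 2, 3 are all present; 4 is the first non-negative integer missing from the set.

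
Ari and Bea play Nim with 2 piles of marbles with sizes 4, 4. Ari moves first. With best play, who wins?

Bea wins

Compute the nim-sum pairwise:
4 ^ 4 = 0
The nim-sum is 0, so this is a P-position: the player to move is in a losing position under optimal play; Ari is about to move from it and so loses — Bea wins.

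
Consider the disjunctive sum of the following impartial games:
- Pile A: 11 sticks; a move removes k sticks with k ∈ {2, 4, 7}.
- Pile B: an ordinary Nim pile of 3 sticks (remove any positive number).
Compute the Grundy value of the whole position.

For pile A, compute g(0), g(1), … with moves {2, 4, 7}:
k:     0  1  2  3  4  5  6  7  8  9 10 11
g(k):  0  0  1  1  2  2  0  3  1  0  2  1
So g(11) = 1.
Pile B is a plain Nim pile of size 3, so its Grundy value is 3.
The value of a disjunctive sum is the nim-sum of the parts.
Combined value = 1 XOR 3 = 2.

2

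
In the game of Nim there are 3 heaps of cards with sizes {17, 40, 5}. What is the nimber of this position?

Compute the nim-sum pairwise:
17 XOR 40 = 57
57 XOR 5 = 60

60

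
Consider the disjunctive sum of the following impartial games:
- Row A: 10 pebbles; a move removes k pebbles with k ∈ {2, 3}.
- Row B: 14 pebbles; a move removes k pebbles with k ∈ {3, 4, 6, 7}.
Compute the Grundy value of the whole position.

1

Grundy values for row A (subtraction set {2, 3}):
k:     0  1  2  3  4  5  6  7  8  9 10
g(k):  0  0  1  1  2  0  0  1  1  2  0
So g(10) = 0.
Grundy values for row B (subtraction set {3, 4, 6, 7}):
g(0) = mex{} = 0
g(1) = mex{} = 0
g(2) = mex{} = 0
g(3) = mex{0} = 1
g(4) = mex{0} = 1
g(5) = mex{0} = 1
g(6) = mex{0,1} = 2
g(7) = mex{0,1} = 2
g(8) = mex{0,1} = 2
g(9) = mex{0,1,2} = 3
g(10) = mex{1,2} = 0
g(11) = mex{1,2} = 0
g(12) = mex{1,2,3} = 0
g(13) = mex{0,2,3} = 1
g(14) = mex{0,2} = 1
So g(14) = 1.
By the Sprague-Grundy theorem, the Grundy value of a sum of independent games is the XOR of the component values.
Combined value = 0 XOR 1 = 1.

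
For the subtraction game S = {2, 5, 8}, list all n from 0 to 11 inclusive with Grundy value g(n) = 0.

0, 1, 4, 7, 10, 11

Build the Grundy sequence with g(k) = mex{g(k−s) : s ∈ {2, 5, 8}, s ≤ k}:
g(0) = mex{} = 0
g(1) = mex{} = 0
g(2) = mex{0} = 1
g(3) = mex{0} = 1
g(4) = mex{1} = 0
g(5) = mex{0,1} = 2
g(6) = mex{0} = 1
g(7) = mex{1,2} = 0
g(8) = mex{0,1} = 2
g(9) = mex{0} = 1
g(10) = mex{1,2} = 0
g(11) = mex{1} = 0
The P-positions (g = 0) in 0..11 are 0, 1, 4, 7, 10, 11.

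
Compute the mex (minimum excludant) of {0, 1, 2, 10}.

3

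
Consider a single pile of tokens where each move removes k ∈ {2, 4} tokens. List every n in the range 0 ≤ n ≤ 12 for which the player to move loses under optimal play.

0, 1, 6, 7, 12

Compute g(0), g(1), … for moves {2, 4}:
g(0) = mex{} = 0
g(1) = mex{} = 0
g(2) = mex{0} = 1
g(3) = mex{0} = 1
g(4) = mex{0,1} = 2
g(5) = mex{0,1} = 2
g(6) = mex{1,2} = 0
g(7) = mex{1,2} = 0
g(8) = mex{0,2} = 1
g(9) = mex{0,2} = 1
g(10) = mex{0,1} = 2
g(11) = mex{0,1} = 2
g(12) = mex{1,2} = 0
The P-positions (g = 0) in 0..12 are 0, 1, 6, 7, 12.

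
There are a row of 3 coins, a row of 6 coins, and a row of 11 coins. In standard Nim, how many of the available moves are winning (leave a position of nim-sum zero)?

1

Compute the nim-sum pairwise:
3 ⊕ 6 = 5
5 ⊕ 11 = 14
The overall nim-sum is X = 14. A row of size p has a winning move iff p XOR X < p (reduce it to p XOR X).
  3: 3 XOR 14 = 13 ≥ 3 — no move.
  6: 6 XOR 14 = 8 ≥ 6 — no move.
  11: 11 XOR 14 = 5 < 11 — winning move (to 5).
That gives 1 winning move.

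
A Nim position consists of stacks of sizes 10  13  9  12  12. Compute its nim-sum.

14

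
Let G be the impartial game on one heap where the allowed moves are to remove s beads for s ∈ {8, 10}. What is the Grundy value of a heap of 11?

1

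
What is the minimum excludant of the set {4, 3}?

0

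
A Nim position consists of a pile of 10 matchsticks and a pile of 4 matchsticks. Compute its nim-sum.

14

Compute the nim-sum pairwise:
10 ^ 4 = 14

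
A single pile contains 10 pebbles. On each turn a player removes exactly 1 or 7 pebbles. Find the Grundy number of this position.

0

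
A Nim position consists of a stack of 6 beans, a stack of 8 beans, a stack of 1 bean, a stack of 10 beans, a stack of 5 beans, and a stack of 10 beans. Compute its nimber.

10

Write each in binary and XOR column by column:
  0110  (6)
  1000  (8)
  0001  (1)
  1010  (10)
  0101  (5)
  1010  (10)
  ----
  1010  (10)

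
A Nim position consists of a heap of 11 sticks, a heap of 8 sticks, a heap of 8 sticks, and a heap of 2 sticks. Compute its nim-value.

Nim-sum: 11 XOR 8 XOR 8 XOR 2 = 9.

9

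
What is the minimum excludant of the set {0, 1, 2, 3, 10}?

4

The values 0, 1, 2, 3 are all present; 4 is the first non-negative integer missing from the set.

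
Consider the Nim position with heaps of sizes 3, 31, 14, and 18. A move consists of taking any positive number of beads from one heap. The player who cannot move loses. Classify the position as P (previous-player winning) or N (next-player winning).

P-position

In binary:
  00011  (3)
  11111  (31)
  01110  (14)
  10010  (18)
  -----
  00000  (0)
The nim-sum is 0, so this is a P-position: the player to move is in a losing position under optimal play.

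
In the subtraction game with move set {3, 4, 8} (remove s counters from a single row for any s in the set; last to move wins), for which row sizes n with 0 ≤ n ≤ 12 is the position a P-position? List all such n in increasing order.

0, 1, 2, 7, 12

Compute g(0), g(1), … for moves {3, 4, 8}:
k:     0  1  2  3  4  5  6  7  8  9 10 11 12
g(k):  0  0  0  1  1  1  2  0  2  3  1  3  0
The P-positions (g = 0) in 0..12 are 0, 1, 2, 7, 12.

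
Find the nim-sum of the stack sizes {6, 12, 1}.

11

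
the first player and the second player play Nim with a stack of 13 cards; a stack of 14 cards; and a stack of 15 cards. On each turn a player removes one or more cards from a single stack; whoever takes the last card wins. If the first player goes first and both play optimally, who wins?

the first player wins

Nim-sum: 13 XOR 14 XOR 15 = 12.
The nim-sum is 12 ≠ 0, so this is an N-position: the player to move can win; the first player has a winning move.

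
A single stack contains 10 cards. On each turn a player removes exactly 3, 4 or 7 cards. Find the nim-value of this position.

0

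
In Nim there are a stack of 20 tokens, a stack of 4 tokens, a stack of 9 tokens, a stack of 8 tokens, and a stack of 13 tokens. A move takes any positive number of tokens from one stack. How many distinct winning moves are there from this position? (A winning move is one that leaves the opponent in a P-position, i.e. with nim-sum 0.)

1

Nim-sum: 20 XOR 4 XOR 9 XOR 8 XOR 13 = 28.
The overall nim-sum is X = 28. A stack of size p has a winning move iff p XOR X < p (reduce it to p XOR X).
  20: 20 XOR 28 = 8 < 20 — winning move (to 8).
  4: 4 XOR 28 = 24 ≥ 4 — no move.
  9: 9 XOR 28 = 21 ≥ 9 — no move.
  8: 8 XOR 28 = 20 ≥ 8 — no move.
  13: 13 XOR 28 = 17 ≥ 13 — no move.
That gives 1 winning move.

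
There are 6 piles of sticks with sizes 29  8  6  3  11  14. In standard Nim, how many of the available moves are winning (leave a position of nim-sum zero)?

1

Nim-sum: 29 ^ 8 ^ 6 ^ 3 ^ 11 ^ 14 = 21.
The overall nim-sum is X = 21. A pile of size p has a winning move iff p XOR X < p (reduce it to p XOR X).
  29: 29 XOR 21 = 8 < 29 — winning move (to 8).
  8: 8 XOR 21 = 29 ≥ 8 — no move.
  6: 6 XOR 21 = 19 ≥ 6 — no move.
  3: 3 XOR 21 = 22 ≥ 3 — no move.
  11: 11 XOR 21 = 30 ≥ 11 — no move.
  14: 14 XOR 21 = 27 ≥ 14 — no move.
That gives 1 winning move.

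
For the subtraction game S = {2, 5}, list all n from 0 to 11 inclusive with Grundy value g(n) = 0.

0, 1, 4, 7, 8, 11

Build the Grundy sequence with g(k) = mex{g(k−s) : s ∈ {2, 5}, s ≤ k}:
k:     0  1  2  3  4  5  6  7  8  9 10 11
g(k):  0  0  1  1  0  2  1  0  0  1  1  0
The P-positions (g = 0) in 0..11 are 0, 1, 4, 7, 8, 11.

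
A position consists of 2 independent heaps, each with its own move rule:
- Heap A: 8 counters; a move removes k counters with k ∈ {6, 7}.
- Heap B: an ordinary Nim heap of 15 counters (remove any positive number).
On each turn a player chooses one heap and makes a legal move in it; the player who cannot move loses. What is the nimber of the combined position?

14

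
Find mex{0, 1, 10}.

2

The values 0, 1 are all present; 2 is the first non-negative integer missing from the set.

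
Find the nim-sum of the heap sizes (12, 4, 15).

7

Nim-sum: 12 XOR 4 XOR 15 = 7.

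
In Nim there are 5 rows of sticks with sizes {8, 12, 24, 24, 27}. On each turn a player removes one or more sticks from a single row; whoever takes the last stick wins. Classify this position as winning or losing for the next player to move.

Nim-sum: 8 ^ 12 ^ 24 ^ 24 ^ 27 = 31.
The nim-sum is 31 ≠ 0, so this is an N-position: the player to move can win.

Winning position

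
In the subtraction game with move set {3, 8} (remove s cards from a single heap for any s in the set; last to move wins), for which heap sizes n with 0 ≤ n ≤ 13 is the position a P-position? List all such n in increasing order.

0, 1, 2, 6, 7, 11, 12, 13

Grundy values for subtraction set {3, 8}:
k:     0  1  2  3  4  5  6  7  8  9 10 11 12 13
g(k):  0  0  0  1  1  1  0  0  2  1  1  0  0  0
The P-positions (g = 0) in 0..13 are 0, 1, 2, 6, 7, 11, 12, 13.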